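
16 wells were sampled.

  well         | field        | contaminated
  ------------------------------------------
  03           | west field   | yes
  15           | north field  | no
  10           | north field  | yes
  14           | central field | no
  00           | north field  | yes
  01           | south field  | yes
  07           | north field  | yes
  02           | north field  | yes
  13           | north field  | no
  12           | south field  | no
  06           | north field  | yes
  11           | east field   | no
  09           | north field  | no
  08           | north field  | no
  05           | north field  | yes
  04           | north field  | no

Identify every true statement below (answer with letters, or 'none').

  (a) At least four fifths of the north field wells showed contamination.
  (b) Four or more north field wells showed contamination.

|A| = 11, |A ∩ B| = 6, |A ∖ B| = 5.
(a) |A ∩ B| / |A| ≥ 4/5: fails.
(b) |A ∩ B| ≥ 4: holds.

(b)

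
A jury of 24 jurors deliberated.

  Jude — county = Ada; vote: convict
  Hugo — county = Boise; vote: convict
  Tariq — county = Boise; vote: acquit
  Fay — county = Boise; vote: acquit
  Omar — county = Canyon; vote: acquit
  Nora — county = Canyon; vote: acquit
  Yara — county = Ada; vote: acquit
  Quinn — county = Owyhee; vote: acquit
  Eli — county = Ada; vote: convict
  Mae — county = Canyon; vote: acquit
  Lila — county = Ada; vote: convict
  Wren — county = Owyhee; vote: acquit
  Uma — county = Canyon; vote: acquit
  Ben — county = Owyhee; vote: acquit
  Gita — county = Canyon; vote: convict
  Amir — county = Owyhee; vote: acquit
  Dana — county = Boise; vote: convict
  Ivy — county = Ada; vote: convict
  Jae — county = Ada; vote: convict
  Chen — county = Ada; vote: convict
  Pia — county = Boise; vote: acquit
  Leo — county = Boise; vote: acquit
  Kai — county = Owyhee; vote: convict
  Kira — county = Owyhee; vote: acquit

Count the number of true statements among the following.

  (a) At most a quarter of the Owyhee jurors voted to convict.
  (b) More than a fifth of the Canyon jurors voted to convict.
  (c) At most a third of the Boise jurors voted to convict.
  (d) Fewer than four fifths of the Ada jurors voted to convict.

2

(a) Owyhee: |A| = 6, |A ∩ B| = 1; needs |A ∩ B| / |A| ≤ 1/4 — true.
(b) Canyon: |A| = 5, |A ∩ B| = 1; needs |A ∩ B| / |A| > 1/5 — false.
(c) Boise: |A| = 6, |A ∩ B| = 2; needs |A ∩ B| / |A| ≤ 1/3 — true.
(d) Ada: |A| = 7, |A ∩ B| = 6; needs |A ∩ B| / |A| < 4/5 — false.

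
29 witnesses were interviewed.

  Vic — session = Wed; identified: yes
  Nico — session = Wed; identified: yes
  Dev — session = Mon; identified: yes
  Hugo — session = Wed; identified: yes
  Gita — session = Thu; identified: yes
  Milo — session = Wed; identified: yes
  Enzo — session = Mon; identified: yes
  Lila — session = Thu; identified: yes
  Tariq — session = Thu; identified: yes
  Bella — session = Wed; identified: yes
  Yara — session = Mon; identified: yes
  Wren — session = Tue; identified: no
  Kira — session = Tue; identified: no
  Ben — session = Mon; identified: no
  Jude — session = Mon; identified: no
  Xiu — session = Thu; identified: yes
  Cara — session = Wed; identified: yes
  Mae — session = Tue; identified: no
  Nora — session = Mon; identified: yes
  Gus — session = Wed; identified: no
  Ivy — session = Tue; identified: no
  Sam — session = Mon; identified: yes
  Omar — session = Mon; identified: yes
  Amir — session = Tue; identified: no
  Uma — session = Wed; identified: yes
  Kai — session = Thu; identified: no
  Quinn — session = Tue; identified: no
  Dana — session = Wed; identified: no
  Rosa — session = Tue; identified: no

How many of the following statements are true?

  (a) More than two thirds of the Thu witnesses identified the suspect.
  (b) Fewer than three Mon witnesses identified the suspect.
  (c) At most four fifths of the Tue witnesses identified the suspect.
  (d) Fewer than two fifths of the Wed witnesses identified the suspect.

(a) Thu: |A| = 5, |A ∩ B| = 4; needs |A ∩ B| / |A| > 2/3 — true.
(b) Mon: |A| = 8, |A ∩ B| = 6; needs |A ∩ B| < 3 — false.
(c) Tue: |A| = 7, |A ∩ B| = 0; needs |A ∩ B| / |A| ≤ 4/5 — true.
(d) Wed: |A| = 9, |A ∩ B| = 7; needs |A ∩ B| / |A| < 2/5 — false.

2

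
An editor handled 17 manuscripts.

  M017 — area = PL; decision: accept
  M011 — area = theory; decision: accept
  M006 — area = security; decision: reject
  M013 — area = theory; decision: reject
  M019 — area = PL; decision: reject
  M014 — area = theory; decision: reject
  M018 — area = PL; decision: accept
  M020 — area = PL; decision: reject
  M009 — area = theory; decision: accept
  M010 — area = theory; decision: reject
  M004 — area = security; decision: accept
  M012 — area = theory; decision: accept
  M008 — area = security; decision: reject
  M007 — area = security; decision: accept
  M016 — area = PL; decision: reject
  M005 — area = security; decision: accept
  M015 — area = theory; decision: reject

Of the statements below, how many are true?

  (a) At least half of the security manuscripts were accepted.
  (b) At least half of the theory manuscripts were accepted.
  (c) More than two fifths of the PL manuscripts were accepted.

(a) security: |A| = 5, |A ∩ B| = 3; needs |A ∩ B| ≥ |A ∖ B| — true.
(b) theory: |A| = 7, |A ∩ B| = 3; needs |A ∩ B| ≥ |A ∖ B| — false.
(c) PL: |A| = 5, |A ∩ B| = 2; needs |A ∩ B| / |A| > 2/5 — false.

1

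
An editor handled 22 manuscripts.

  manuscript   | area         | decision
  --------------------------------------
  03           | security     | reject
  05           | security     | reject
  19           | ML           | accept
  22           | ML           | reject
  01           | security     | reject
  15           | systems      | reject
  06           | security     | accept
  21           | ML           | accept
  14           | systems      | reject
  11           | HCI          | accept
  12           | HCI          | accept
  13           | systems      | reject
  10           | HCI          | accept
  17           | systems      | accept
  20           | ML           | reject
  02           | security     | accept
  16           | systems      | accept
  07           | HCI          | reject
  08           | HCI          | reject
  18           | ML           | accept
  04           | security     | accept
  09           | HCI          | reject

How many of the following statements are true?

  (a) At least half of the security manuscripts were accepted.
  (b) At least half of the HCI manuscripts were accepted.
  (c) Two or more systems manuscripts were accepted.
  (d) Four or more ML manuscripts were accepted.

3

(a) security: |A| = 6, |A ∩ B| = 3; needs |A ∩ B| ≥ |A ∖ B| — true.
(b) HCI: |A| = 6, |A ∩ B| = 3; needs |A ∩ B| ≥ |A ∖ B| — true.
(c) systems: |A| = 5, |A ∩ B| = 2; needs |A ∩ B| ≥ 2 — true.
(d) ML: |A| = 5, |A ∩ B| = 3; needs |A ∩ B| ≥ 4 — false.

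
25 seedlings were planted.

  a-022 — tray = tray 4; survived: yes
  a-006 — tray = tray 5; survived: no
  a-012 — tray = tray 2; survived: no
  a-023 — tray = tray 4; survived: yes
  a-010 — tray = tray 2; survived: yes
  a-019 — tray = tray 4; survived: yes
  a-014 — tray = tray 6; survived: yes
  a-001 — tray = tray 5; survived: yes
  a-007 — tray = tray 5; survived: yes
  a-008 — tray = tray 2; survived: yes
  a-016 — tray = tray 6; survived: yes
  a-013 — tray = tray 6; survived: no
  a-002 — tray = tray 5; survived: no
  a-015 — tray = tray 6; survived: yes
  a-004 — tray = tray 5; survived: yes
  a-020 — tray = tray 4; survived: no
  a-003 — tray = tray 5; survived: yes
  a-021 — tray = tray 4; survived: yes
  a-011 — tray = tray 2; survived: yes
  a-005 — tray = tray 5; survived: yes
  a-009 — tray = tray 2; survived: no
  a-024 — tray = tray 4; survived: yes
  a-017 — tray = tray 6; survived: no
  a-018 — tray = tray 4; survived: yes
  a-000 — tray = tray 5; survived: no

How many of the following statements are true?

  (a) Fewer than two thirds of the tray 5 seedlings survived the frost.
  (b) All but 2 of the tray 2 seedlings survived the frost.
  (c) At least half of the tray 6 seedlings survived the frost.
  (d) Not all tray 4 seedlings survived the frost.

(a) tray 5: |A| = 8, |A ∩ B| = 5; needs |A ∩ B| / |A| < 2/3 — true.
(b) tray 2: |A| = 5, |A ∩ B| = 3; needs |A ∖ B| = 2 — true.
(c) tray 6: |A| = 5, |A ∩ B| = 3; needs |A ∩ B| ≥ |A ∖ B| — true.
(d) tray 4: |A| = 7, |A ∩ B| = 6; needs A ⊄ B (|A ∖ B| ≥ 1) — true.

4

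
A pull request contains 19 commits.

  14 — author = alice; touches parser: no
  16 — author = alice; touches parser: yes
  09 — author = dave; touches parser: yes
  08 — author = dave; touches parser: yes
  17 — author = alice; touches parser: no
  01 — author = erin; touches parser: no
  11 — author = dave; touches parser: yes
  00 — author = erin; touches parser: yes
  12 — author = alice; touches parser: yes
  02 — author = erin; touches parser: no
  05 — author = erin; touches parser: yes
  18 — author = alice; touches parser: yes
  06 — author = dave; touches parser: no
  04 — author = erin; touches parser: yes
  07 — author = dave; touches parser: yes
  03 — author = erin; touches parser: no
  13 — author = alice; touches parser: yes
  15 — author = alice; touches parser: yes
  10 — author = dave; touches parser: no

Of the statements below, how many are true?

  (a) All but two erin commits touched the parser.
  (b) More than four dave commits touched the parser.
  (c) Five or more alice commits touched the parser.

(a) erin: |A| = 6, |A ∩ B| = 3; needs |A ∖ B| = 2 — false.
(b) dave: |A| = 6, |A ∩ B| = 4; needs |A ∩ B| > 4 — false.
(c) alice: |A| = 7, |A ∩ B| = 5; needs |A ∩ B| ≥ 5 — true.

1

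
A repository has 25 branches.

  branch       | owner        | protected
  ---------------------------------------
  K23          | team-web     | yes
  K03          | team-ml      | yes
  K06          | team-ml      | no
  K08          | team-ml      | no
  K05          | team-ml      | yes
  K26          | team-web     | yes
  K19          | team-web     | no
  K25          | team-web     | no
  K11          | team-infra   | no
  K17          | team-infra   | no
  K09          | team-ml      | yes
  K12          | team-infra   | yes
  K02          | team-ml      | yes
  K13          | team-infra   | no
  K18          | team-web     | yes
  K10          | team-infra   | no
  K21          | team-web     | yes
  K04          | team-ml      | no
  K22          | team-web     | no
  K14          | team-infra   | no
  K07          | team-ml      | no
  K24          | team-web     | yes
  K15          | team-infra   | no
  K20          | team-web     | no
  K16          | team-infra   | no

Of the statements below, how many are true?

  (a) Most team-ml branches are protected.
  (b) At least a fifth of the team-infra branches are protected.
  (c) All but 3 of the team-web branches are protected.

(a) team-ml: |A| = 8, |A ∩ B| = 4; needs |A ∩ B| > |A ∖ B| — false.
(b) team-infra: |A| = 8, |A ∩ B| = 1; needs |A ∩ B| / |A| ≥ 1/5 — false.
(c) team-web: |A| = 9, |A ∩ B| = 5; needs |A ∖ B| = 3 — false.

0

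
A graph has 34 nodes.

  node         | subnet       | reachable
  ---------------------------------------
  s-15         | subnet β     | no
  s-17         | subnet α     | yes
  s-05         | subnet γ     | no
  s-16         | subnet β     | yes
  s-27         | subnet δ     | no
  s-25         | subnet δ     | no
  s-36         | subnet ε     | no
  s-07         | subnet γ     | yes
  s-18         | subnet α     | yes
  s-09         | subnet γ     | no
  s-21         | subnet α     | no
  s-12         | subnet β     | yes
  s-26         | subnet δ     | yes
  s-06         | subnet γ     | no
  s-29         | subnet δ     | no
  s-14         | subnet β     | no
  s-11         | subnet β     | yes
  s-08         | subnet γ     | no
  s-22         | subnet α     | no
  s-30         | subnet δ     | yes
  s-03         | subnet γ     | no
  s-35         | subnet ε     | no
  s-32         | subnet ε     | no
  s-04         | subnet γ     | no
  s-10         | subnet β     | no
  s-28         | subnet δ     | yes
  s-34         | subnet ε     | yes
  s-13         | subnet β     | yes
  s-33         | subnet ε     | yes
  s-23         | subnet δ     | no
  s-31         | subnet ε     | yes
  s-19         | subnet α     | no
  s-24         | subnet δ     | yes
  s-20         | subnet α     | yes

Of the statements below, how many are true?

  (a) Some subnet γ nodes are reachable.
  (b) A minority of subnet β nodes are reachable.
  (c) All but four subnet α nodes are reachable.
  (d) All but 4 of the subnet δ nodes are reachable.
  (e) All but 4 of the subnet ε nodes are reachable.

(a) subnet γ: |A| = 7, |A ∩ B| = 1; needs A ∩ B ≠ ∅ (|A ∩ B| ≥ 1) — true.
(b) subnet β: |A| = 7, |A ∩ B| = 4; needs |A ∩ B| < |A ∖ B| — false.
(c) subnet α: |A| = 6, |A ∩ B| = 3; needs |A ∖ B| = 4 — false.
(d) subnet δ: |A| = 8, |A ∩ B| = 4; needs |A ∖ B| = 4 — true.
(e) subnet ε: |A| = 6, |A ∩ B| = 3; needs |A ∖ B| = 4 — false.

2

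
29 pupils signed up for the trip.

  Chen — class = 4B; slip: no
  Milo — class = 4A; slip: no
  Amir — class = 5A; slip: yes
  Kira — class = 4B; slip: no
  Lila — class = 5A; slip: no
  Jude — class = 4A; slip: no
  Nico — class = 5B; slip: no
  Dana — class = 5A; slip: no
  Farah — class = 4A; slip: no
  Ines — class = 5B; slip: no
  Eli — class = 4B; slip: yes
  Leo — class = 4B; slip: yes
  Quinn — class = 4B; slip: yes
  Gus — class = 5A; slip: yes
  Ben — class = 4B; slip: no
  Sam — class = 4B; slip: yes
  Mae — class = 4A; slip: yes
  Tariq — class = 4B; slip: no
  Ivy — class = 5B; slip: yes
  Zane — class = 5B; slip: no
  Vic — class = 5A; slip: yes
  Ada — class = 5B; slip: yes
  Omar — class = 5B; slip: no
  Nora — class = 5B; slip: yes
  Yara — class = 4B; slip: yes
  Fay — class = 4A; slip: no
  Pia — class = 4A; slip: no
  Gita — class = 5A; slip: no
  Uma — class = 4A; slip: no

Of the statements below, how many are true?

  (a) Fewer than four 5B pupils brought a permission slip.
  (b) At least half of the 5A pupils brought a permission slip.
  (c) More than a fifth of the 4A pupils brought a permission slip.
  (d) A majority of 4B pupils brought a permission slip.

(a) 5B: |A| = 7, |A ∩ B| = 3; needs |A ∩ B| < 4 — true.
(b) 5A: |A| = 6, |A ∩ B| = 3; needs |A ∩ B| ≥ |A ∖ B| — true.
(c) 4A: |A| = 7, |A ∩ B| = 1; needs |A ∩ B| / |A| > 1/5 — false.
(d) 4B: |A| = 9, |A ∩ B| = 5; needs |A ∩ B| > |A ∖ B| — true.

3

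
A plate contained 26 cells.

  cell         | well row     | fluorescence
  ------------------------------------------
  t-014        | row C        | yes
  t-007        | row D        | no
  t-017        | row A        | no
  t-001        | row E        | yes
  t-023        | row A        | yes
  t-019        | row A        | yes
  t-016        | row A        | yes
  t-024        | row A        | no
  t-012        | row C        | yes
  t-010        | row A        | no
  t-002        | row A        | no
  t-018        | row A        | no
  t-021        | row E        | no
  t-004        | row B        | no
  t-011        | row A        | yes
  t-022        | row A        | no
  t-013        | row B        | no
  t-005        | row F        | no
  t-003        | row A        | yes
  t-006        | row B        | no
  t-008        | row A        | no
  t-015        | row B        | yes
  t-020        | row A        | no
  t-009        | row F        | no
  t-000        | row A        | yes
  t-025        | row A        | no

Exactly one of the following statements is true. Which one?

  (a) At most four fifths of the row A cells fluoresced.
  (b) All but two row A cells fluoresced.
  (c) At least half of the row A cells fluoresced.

|A| = 15, |A ∩ B| = 6, |A ∖ B| = 9.
(a) requires |A ∩ B| / |A| ≤ 4/5: true.
(b) requires |A ∖ B| = 2: false.
(c) requires |A ∩ B| ≥ |A ∖ B|: false.

(a)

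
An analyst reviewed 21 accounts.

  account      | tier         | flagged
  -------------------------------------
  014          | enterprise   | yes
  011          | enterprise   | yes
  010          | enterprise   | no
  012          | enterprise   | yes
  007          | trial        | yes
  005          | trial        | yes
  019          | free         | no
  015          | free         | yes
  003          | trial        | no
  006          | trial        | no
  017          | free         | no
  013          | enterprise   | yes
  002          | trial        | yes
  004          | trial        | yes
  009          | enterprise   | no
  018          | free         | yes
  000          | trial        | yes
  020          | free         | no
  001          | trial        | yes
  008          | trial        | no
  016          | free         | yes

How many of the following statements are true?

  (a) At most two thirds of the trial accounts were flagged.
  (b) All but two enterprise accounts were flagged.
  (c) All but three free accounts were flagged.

3

(a) trial: |A| = 9, |A ∩ B| = 6; needs |A ∩ B| / |A| ≤ 2/3 — true.
(b) enterprise: |A| = 6, |A ∩ B| = 4; needs |A ∖ B| = 2 — true.
(c) free: |A| = 6, |A ∩ B| = 3; needs |A ∖ B| = 3 — true.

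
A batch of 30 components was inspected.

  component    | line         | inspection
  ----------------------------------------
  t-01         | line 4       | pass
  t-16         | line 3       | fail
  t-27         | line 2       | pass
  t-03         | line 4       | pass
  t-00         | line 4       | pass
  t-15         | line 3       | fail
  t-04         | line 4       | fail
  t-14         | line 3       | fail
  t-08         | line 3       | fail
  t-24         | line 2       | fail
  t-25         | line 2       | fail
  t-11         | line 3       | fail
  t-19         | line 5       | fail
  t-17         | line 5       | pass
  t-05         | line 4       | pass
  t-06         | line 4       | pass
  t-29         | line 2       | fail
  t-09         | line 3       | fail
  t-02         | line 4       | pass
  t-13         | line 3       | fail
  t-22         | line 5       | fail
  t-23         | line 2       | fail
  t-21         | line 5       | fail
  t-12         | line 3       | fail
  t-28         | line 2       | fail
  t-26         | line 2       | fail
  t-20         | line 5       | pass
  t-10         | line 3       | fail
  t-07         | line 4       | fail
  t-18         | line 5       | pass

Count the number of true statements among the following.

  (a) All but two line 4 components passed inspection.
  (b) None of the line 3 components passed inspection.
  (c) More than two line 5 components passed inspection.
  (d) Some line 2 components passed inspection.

(a) line 4: |A| = 8, |A ∩ B| = 6; needs |A ∖ B| = 2 — true.
(b) line 3: |A| = 9, |A ∩ B| = 0; needs A ∩ B = ∅ (|A ∩ B| = 0) — true.
(c) line 5: |A| = 6, |A ∩ B| = 3; needs |A ∩ B| > 2 — true.
(d) line 2: |A| = 7, |A ∩ B| = 1; needs A ∩ B ≠ ∅ (|A ∩ B| ≥ 1) — true.

4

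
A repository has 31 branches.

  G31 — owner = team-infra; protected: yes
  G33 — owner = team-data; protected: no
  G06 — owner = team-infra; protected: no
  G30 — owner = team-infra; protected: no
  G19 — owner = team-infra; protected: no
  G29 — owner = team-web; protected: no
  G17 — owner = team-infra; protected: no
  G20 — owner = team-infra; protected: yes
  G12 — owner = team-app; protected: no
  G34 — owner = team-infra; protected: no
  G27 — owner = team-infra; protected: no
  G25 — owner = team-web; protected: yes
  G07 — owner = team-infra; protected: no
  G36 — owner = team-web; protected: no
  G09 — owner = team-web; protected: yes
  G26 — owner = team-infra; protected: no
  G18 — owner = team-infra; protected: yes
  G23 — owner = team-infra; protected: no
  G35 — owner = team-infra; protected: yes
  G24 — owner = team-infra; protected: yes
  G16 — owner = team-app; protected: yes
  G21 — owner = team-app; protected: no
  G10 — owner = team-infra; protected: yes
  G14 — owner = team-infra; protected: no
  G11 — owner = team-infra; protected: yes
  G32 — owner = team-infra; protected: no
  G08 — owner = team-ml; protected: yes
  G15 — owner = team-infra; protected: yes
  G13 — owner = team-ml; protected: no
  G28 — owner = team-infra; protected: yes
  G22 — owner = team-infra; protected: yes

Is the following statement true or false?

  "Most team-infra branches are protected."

False

Truth condition: |A ∩ B| > |A ∖ B|.
|A| = 21, |A ∩ B| = 10, |A ∖ B| = 11.
10 < 11, so the statement is false.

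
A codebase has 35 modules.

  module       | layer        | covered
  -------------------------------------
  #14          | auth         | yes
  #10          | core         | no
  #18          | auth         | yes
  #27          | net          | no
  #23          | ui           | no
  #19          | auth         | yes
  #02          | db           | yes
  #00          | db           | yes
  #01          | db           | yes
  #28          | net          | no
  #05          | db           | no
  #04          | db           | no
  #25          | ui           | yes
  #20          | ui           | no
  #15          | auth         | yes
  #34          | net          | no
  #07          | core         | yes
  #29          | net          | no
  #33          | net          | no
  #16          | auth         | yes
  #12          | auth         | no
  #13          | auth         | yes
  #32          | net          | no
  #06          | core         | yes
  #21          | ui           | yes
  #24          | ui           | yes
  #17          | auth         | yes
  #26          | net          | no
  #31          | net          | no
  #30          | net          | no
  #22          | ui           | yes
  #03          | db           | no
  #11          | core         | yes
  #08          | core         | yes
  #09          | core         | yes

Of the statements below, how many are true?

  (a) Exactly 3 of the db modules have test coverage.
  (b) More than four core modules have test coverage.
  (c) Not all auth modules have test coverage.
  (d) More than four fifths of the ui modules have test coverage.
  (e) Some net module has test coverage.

(a) db: |A| = 6, |A ∩ B| = 3; needs |A ∩ B| = 3 — true.
(b) core: |A| = 6, |A ∩ B| = 5; needs |A ∩ B| > 4 — true.
(c) auth: |A| = 8, |A ∩ B| = 7; needs A ⊄ B (|A ∖ B| ≥ 1) — true.
(d) ui: |A| = 6, |A ∩ B| = 4; needs |A ∩ B| / |A| > 4/5 — false.
(e) net: |A| = 9, |A ∩ B| = 0; needs A ∩ B ≠ ∅ (|A ∩ B| ≥ 1) — false.

3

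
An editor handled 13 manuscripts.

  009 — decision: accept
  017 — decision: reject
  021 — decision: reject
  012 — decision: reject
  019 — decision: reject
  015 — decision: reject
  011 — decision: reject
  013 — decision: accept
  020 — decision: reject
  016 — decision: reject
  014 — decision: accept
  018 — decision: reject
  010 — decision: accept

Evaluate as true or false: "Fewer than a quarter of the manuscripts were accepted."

The determiner here denotes the relation: |A ∩ B| / |A| < 1/4.
A (the restrictor) = {009, 017, 021, 012, 019, 015, 011, 013, 020, 016, 014, 018, 010}, |A| = 13.
A ∩ B = {009, 013, 014, 010}, so |A ∩ B| = 4.
A ∖ B = {017, 021, 012, 019, 015, 011, 020, 016, 018}, so |A ∖ B| = 9.
|A ∩ B|/|A| = 4/13, so the statement is false.

False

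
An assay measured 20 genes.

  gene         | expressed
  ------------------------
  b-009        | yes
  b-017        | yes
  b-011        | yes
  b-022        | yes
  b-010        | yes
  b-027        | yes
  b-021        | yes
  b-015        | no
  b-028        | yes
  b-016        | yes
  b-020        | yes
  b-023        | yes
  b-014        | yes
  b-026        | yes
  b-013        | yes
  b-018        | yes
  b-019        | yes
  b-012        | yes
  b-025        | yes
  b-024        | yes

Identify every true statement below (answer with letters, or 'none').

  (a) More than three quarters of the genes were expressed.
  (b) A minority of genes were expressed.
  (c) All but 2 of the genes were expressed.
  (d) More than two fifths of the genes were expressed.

|A| = 20, |A ∩ B| = 19, |A ∖ B| = 1.
(a) |A ∩ B| / |A| > 3/4: holds.
(b) |A ∩ B| < |A ∖ B|: fails.
(c) |A ∖ B| = 2: fails.
(d) |A ∩ B| / |A| > 2/5: holds.

(a), (d)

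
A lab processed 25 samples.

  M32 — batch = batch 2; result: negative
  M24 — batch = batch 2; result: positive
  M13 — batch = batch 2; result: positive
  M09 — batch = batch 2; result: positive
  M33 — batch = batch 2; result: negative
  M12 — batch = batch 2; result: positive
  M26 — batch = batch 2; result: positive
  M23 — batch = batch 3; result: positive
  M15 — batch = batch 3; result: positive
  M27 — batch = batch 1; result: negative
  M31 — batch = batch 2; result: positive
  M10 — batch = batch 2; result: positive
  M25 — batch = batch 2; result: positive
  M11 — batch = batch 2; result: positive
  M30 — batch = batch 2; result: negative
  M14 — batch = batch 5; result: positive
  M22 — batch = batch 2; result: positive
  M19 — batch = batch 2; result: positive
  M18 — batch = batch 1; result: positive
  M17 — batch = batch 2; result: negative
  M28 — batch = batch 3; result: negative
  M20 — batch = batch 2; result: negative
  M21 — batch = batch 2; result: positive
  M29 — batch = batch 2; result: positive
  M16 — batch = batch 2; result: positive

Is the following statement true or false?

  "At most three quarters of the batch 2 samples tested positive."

Truth condition: |A ∩ B| / |A| ≤ 3/4.
|A| = 19, |A ∩ B| = 14, |A ∖ B| = 5.
|A ∩ B|/|A| = 14/19, so the statement is true.

True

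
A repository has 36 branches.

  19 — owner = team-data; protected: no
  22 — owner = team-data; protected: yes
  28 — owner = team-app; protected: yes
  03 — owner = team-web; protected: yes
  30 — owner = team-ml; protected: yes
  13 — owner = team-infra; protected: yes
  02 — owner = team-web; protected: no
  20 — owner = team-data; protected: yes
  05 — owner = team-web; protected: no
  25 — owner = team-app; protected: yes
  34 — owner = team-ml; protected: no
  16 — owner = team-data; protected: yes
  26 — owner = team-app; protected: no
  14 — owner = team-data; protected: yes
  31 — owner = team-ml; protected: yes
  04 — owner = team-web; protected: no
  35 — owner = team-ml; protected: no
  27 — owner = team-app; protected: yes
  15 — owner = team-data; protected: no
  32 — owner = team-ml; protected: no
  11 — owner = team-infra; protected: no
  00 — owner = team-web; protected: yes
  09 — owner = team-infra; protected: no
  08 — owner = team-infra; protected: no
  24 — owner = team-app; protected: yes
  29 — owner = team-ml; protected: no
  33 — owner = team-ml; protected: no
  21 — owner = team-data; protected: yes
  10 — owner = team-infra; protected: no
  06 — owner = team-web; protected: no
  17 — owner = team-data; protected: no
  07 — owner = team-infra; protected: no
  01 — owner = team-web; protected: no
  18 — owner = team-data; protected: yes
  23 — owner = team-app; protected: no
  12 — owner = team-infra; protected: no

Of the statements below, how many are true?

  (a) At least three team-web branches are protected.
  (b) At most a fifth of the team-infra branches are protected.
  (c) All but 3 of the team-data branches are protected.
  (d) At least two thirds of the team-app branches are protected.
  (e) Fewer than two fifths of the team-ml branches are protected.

4

(a) team-web: |A| = 7, |A ∩ B| = 2; needs |A ∩ B| ≥ 3 — false.
(b) team-infra: |A| = 7, |A ∩ B| = 1; needs |A ∩ B| / |A| ≤ 1/5 — true.
(c) team-data: |A| = 9, |A ∩ B| = 6; needs |A ∖ B| = 3 — true.
(d) team-app: |A| = 6, |A ∩ B| = 4; needs |A ∩ B| / |A| ≥ 2/3 — true.
(e) team-ml: |A| = 7, |A ∩ B| = 2; needs |A ∩ B| / |A| < 2/5 — true.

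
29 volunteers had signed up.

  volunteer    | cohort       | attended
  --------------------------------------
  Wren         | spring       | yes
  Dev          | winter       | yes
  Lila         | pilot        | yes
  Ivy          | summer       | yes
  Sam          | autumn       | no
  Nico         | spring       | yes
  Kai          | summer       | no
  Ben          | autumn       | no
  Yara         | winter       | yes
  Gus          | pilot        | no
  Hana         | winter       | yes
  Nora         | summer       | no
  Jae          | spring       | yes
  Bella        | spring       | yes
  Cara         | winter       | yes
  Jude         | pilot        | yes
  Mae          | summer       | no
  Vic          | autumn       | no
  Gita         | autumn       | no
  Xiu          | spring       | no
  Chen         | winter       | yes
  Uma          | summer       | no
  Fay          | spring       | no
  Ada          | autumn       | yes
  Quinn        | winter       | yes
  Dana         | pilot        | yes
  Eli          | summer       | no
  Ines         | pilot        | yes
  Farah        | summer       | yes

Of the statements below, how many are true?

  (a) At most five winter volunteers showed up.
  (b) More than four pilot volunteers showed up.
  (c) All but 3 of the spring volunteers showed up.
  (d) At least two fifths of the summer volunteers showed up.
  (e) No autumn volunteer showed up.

(a) winter: |A| = 6, |A ∩ B| = 6; needs |A ∩ B| ≤ 5 — false.
(b) pilot: |A| = 5, |A ∩ B| = 4; needs |A ∩ B| > 4 — false.
(c) spring: |A| = 6, |A ∩ B| = 4; needs |A ∖ B| = 3 — false.
(d) summer: |A| = 7, |A ∩ B| = 2; needs |A ∩ B| / |A| ≥ 2/5 — false.
(e) autumn: |A| = 5, |A ∩ B| = 1; needs A ∩ B = ∅ (|A ∩ B| = 0) — false.

0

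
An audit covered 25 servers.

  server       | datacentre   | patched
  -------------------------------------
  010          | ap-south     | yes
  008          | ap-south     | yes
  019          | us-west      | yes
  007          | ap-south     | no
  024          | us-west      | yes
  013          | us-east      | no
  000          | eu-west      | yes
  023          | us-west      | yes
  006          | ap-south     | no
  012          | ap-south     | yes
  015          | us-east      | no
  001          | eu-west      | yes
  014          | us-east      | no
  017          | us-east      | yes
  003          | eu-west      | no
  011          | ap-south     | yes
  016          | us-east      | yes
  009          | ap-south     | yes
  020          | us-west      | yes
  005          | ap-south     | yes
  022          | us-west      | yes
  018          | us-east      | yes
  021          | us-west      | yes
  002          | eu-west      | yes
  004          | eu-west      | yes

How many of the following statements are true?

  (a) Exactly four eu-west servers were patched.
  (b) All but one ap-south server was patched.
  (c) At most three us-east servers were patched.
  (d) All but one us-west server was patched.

2

(a) eu-west: |A| = 5, |A ∩ B| = 4; needs |A ∩ B| = 4 — true.
(b) ap-south: |A| = 8, |A ∩ B| = 6; needs |A ∖ B| = 1 — false.
(c) us-east: |A| = 6, |A ∩ B| = 3; needs |A ∩ B| ≤ 3 — true.
(d) us-west: |A| = 6, |A ∩ B| = 6; needs |A ∖ B| = 1 — false.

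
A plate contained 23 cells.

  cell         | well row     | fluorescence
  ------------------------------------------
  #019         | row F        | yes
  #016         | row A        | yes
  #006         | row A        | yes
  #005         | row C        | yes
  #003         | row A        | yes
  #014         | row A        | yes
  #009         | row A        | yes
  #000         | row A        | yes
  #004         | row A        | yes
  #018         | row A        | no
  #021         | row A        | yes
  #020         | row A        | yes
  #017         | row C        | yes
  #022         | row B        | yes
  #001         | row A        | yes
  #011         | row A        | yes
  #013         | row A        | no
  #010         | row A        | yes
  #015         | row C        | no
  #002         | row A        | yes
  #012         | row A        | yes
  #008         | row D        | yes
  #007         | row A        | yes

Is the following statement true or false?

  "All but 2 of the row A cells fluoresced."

Truth condition: |A ∖ B| = 2.
|A| = 17, |A ∩ B| = 15, |A ∖ B| = 2.
|A ∖ B| = 2, so the statement is true.

True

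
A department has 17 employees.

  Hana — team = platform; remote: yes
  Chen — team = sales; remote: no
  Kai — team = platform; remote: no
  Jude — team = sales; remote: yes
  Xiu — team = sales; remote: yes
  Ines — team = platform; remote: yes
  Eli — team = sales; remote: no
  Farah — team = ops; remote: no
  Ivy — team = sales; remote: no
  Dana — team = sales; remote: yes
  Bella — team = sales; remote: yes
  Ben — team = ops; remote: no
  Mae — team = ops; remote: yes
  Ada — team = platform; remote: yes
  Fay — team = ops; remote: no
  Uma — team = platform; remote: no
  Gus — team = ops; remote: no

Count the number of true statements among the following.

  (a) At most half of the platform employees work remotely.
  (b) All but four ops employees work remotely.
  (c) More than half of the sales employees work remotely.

(a) platform: |A| = 5, |A ∩ B| = 3; needs |A ∩ B| ≤ |A ∖ B| — false.
(b) ops: |A| = 5, |A ∩ B| = 1; needs |A ∖ B| = 4 — true.
(c) sales: |A| = 7, |A ∩ B| = 4; needs |A ∩ B| > |A ∖ B| — true.

2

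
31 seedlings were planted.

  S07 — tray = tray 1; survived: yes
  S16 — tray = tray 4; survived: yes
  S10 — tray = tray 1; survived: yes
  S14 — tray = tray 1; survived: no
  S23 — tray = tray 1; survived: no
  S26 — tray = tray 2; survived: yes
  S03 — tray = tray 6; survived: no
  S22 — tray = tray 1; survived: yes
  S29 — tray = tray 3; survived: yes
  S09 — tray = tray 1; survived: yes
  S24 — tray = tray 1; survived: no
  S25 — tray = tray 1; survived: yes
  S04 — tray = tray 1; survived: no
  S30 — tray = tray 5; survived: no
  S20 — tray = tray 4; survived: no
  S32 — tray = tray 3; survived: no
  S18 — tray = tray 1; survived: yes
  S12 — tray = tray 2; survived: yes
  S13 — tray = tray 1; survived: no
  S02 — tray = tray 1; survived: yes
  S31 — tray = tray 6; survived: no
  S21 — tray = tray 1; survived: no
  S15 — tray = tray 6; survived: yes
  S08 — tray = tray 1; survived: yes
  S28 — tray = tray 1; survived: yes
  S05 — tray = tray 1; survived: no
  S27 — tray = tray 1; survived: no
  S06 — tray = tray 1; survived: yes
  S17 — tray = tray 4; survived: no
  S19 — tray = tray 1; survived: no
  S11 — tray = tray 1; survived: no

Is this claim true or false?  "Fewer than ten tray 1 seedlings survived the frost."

False

Truth condition: |A ∩ B| < 10.
|A| = 20, |A ∩ B| = 10, |A ∖ B| = 10.
|A ∩ B| = 10, so the statement is false.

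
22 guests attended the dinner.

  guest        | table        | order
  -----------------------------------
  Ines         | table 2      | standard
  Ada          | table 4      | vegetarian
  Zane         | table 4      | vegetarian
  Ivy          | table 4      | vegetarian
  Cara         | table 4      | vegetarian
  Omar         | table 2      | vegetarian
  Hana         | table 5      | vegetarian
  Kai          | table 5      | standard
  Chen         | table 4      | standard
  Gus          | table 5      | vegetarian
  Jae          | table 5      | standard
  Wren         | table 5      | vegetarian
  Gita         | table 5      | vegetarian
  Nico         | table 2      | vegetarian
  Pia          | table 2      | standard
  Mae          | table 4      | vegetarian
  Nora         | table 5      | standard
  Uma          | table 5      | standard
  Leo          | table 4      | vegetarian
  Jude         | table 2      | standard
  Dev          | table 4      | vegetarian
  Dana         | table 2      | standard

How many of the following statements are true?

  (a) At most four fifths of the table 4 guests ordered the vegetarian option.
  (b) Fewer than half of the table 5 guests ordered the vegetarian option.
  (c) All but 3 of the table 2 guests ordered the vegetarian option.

(a) table 4: |A| = 8, |A ∩ B| = 7; needs |A ∩ B| / |A| ≤ 4/5 — false.
(b) table 5: |A| = 8, |A ∩ B| = 4; needs |A ∩ B| < |A ∖ B| — false.
(c) table 2: |A| = 6, |A ∩ B| = 2; needs |A ∖ B| = 3 — false.

0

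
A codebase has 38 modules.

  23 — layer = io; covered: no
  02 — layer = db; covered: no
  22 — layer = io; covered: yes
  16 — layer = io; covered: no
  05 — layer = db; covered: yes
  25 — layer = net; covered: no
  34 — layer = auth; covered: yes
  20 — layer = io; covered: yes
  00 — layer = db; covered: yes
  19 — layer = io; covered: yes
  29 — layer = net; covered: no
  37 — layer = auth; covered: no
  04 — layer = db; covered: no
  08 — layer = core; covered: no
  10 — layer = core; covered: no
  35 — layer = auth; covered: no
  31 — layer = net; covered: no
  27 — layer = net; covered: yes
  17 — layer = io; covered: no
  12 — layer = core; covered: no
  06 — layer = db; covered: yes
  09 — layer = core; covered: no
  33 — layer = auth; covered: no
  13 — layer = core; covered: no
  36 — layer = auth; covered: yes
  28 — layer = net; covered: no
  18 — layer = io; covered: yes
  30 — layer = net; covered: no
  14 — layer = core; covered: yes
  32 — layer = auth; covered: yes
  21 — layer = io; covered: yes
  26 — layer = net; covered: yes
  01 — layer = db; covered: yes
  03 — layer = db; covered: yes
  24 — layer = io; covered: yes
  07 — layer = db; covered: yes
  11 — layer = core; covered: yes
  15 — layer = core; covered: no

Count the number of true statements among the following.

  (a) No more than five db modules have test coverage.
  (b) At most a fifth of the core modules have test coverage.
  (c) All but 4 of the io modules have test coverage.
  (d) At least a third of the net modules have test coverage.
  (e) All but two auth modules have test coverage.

0

(a) db: |A| = 8, |A ∩ B| = 6; needs |A ∩ B| ≤ 5 — false.
(b) core: |A| = 8, |A ∩ B| = 2; needs |A ∩ B| / |A| ≤ 1/5 — false.
(c) io: |A| = 9, |A ∩ B| = 6; needs |A ∖ B| = 4 — false.
(d) net: |A| = 7, |A ∩ B| = 2; needs |A ∩ B| / |A| ≥ 1/3 — false.
(e) auth: |A| = 6, |A ∩ B| = 3; needs |A ∖ B| = 2 — false.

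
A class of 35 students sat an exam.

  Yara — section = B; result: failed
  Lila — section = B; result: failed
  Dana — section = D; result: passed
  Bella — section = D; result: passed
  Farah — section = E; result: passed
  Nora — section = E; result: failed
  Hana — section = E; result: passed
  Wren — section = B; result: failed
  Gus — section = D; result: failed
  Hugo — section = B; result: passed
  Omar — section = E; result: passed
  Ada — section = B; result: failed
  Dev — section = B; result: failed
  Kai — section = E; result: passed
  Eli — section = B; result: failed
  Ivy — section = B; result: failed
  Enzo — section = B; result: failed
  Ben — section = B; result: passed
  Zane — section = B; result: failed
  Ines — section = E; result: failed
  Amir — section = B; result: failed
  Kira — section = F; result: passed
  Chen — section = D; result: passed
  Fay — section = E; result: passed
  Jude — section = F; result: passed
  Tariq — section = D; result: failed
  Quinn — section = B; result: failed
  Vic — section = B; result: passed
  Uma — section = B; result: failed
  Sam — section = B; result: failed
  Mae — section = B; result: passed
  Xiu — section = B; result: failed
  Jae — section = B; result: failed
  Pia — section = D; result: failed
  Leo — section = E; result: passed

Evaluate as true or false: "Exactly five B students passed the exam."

False

'Exactly five B students passed the exam' holds iff |A ∩ B| = 5.
|A| = 19, |A ∩ B| = 4, |A ∖ B| = 15.
|A ∩ B| = 4, so the statement is false.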